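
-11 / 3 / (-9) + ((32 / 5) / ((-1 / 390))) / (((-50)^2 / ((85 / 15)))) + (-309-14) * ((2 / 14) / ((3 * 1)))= -2437054 / 118125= -20.63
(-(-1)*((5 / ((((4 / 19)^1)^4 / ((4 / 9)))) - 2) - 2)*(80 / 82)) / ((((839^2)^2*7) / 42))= 3246505 / 243788348926572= 0.00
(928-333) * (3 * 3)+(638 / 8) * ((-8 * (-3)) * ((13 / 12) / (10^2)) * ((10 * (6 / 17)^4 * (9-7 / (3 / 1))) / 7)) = 3132576189 / 584647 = 5358.06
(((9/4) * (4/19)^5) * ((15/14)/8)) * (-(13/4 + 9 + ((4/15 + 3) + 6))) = -46476/17332693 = -0.00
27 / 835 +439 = 366592 / 835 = 439.03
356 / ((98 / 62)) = 11036 / 49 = 225.22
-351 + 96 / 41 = -14295 / 41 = -348.66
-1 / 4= -0.25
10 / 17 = 0.59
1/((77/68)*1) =68/77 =0.88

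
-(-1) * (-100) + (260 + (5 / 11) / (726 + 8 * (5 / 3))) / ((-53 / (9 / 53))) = -6910489655 / 68533982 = -100.83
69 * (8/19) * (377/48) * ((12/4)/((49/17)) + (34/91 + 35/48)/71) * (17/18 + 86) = 2393792294665/114222528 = 20957.27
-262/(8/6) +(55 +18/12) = -140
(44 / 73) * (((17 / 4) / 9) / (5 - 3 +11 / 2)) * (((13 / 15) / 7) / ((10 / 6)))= 4862 / 1724625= 0.00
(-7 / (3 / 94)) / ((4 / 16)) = -2632 / 3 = -877.33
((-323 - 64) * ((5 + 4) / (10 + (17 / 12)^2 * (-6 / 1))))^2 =6987622464 / 2401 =2910296.74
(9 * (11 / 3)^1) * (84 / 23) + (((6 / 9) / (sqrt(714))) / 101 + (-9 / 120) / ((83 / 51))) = sqrt(714) / 108171 + 9199521 / 76360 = 120.48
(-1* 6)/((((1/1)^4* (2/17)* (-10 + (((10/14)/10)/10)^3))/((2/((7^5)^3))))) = 816000/379804906954152799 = 0.00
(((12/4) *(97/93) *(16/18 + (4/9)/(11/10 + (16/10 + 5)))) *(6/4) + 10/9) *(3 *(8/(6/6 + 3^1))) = 238636/7161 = 33.32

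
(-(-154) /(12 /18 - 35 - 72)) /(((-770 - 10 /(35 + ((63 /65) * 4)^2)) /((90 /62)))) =39950631 /14636086792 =0.00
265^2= 70225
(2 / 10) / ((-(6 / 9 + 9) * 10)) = -3 / 1450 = -0.00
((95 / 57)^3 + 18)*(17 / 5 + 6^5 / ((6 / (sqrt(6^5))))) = 10387 / 135 + 1055808*sqrt(6) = 2586267.81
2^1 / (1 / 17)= 34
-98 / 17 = -5.76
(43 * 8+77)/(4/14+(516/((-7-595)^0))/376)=277018/1091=253.91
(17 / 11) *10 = 170 / 11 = 15.45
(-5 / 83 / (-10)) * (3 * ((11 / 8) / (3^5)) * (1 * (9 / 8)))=11 / 95616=0.00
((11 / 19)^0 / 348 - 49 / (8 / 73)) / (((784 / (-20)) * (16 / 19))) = 29563715 / 2182656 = 13.54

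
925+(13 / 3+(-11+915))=5500 / 3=1833.33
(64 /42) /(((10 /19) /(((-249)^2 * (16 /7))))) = 100524288 /245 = 410303.22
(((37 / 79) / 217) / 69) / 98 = 37 / 115920966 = 0.00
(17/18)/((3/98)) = 833/27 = 30.85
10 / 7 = 1.43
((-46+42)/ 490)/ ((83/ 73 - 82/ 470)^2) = -58858805/ 6679830528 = -0.01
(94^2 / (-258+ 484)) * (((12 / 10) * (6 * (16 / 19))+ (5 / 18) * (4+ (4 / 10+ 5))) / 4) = 84.79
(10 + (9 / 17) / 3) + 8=309 / 17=18.18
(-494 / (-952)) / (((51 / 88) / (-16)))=-86944 / 6069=-14.33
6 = 6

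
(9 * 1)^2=81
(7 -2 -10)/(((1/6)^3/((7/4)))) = -1890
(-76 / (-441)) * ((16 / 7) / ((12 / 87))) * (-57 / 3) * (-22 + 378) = -19316.95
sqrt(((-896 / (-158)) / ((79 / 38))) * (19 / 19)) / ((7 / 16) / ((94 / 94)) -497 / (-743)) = 95104 * sqrt(266) / 1039087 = 1.49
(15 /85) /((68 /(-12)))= -9 /289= -0.03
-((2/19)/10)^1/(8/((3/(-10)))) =0.00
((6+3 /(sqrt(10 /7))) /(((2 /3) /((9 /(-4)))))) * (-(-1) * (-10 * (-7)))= -2835 /2-567 * sqrt(70) /8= -2010.48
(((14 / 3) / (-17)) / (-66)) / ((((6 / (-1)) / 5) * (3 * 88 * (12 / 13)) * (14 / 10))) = -325 / 31990464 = -0.00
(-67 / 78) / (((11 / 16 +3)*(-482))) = 268 / 554541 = 0.00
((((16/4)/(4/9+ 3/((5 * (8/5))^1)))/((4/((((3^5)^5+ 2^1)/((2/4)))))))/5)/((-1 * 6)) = -4066985325336/59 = -68931954666.71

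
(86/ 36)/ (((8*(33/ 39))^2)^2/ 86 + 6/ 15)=264046445/ 2742841548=0.10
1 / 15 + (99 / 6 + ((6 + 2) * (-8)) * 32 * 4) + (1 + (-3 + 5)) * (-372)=-278743 / 30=-9291.43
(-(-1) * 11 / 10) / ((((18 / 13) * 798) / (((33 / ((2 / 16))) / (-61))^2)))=138424 / 7423395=0.02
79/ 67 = 1.18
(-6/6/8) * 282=-141/4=-35.25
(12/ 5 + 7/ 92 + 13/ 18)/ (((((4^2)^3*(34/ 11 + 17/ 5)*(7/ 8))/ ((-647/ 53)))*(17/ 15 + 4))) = -42834635/ 131014453248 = -0.00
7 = 7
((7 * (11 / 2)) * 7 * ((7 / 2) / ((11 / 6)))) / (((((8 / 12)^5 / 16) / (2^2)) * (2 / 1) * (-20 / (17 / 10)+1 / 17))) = -4250799 / 398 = -10680.40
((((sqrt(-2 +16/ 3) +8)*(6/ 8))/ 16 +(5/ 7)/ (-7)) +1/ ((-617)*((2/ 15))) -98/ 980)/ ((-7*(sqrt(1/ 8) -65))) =0.00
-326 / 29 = -11.24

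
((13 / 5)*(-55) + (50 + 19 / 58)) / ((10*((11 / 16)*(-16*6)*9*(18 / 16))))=1075 / 77517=0.01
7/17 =0.41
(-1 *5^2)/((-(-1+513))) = 25/512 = 0.05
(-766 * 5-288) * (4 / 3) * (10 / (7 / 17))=-2800240 / 21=-133344.76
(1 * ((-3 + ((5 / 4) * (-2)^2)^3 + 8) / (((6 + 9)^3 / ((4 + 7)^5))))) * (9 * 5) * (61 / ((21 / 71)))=18135308906 / 315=57572409.23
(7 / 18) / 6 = 7 / 108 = 0.06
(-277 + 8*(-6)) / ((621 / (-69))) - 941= -8144 / 9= -904.89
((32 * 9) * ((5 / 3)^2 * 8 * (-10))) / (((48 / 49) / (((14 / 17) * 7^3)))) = -941192000 / 51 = -18454745.10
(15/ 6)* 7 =35/ 2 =17.50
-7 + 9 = 2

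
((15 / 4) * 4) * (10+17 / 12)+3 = 697 / 4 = 174.25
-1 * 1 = -1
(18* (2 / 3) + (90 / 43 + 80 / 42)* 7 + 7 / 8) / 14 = 42167 / 14448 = 2.92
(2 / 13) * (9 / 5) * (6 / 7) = 0.24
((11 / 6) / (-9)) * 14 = -77 / 27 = -2.85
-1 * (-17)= 17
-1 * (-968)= 968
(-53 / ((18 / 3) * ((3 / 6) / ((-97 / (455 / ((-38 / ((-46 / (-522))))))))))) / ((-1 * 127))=16996146 / 1329055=12.79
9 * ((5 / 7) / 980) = 0.01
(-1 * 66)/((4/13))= -429/2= -214.50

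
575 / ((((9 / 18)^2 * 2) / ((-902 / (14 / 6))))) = -3111900 / 7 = -444557.14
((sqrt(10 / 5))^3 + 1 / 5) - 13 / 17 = -48 / 85 + 2*sqrt(2) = 2.26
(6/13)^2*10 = 360/169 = 2.13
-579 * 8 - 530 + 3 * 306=-4244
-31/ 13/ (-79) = 31/ 1027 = 0.03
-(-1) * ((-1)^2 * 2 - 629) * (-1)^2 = -627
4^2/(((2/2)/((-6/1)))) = -96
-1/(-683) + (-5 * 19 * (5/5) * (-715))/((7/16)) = 742284407/4781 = 155257.14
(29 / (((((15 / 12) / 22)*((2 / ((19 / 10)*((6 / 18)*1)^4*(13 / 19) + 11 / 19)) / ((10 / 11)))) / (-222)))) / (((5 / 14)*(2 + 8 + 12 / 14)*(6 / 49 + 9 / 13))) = -1226728456772 / 126467325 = -9699.96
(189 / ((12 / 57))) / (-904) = -3591 / 3616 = -0.99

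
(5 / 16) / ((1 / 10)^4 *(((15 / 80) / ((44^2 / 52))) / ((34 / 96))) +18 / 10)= 25712500 / 148104117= 0.17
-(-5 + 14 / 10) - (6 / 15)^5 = 11218 / 3125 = 3.59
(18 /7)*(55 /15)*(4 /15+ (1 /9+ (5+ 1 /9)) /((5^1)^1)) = 1298 /105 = 12.36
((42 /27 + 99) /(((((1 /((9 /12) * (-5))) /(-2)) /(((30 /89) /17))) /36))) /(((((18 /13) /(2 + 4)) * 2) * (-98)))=-882375 /74137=-11.90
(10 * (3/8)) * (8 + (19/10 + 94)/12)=1919/32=59.97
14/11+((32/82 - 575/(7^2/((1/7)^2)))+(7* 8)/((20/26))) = 401864889/5414255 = 74.22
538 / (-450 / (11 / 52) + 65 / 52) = -23672 / 93545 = -0.25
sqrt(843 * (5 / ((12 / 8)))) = 53.01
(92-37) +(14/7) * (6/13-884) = -22257/13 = -1712.08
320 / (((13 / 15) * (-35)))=-960 / 91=-10.55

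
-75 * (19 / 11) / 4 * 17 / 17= -1425 / 44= -32.39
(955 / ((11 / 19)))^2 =329241025 / 121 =2721000.21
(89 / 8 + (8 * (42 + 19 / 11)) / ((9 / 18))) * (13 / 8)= 813111 / 704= 1154.99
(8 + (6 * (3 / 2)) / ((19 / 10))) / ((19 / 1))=242 / 361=0.67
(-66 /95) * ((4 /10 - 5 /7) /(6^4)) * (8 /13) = 121 /1167075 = 0.00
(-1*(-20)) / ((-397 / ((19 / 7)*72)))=-9.85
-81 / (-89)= 81 / 89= 0.91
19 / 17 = 1.12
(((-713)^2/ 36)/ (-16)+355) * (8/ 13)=-303889/ 936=-324.67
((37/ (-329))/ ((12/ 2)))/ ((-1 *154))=37/ 303996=0.00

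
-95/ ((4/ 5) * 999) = -475/ 3996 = -0.12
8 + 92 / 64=151 / 16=9.44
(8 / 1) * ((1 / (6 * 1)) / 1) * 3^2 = 12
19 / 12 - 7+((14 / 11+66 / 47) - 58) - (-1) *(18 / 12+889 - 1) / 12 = 13.39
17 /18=0.94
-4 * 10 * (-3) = 120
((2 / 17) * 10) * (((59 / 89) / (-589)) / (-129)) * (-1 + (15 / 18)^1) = -590 / 344877759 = -0.00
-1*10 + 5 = -5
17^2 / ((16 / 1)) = 289 / 16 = 18.06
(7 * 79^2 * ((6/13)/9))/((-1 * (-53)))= 87374/2067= 42.27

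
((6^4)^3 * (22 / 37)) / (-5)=-258860602.12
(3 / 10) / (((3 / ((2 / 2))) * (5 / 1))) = 1 / 50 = 0.02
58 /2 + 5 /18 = 527 /18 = 29.28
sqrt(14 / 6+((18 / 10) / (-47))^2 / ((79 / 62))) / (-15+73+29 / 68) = 68*sqrt(7241414367) / 221276235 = 0.03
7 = 7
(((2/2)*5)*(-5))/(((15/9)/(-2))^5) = 7776/125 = 62.21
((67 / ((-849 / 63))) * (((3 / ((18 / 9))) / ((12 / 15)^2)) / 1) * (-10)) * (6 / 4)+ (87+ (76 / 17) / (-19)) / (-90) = 240844115 / 1385568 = 173.82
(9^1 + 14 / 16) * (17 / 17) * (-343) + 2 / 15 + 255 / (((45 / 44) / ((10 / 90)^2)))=-3383.91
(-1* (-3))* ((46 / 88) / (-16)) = -69 / 704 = -0.10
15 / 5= 3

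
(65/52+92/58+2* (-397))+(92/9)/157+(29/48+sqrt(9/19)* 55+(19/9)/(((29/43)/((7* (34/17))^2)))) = -116021917/655632+165* sqrt(19)/19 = -139.11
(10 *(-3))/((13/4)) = -9.23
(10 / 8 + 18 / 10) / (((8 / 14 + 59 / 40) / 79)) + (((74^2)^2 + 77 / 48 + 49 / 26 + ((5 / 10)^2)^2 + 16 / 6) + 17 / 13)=446741875481 / 14898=29986701.27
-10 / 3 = -3.33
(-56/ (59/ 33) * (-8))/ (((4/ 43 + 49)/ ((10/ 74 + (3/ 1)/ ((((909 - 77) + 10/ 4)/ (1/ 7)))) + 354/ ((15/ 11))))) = 50982371719488/ 38456371985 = 1325.72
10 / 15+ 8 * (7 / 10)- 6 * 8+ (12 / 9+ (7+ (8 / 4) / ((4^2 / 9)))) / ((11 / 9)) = -44873 / 1320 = -33.99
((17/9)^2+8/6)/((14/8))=1588/567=2.80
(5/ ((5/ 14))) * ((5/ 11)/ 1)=70/ 11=6.36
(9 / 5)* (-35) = -63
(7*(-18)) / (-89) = 126 / 89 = 1.42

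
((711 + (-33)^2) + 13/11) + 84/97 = 1922785/1067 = 1802.05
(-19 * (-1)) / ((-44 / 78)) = -741 / 22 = -33.68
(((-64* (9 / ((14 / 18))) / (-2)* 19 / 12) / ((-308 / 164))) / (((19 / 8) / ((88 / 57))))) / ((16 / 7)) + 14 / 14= -11675 / 133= -87.78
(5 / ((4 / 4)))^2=25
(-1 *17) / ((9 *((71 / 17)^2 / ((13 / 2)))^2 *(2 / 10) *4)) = -1199779165 / 3659282064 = -0.33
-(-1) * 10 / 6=5 / 3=1.67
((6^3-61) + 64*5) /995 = 95 /199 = 0.48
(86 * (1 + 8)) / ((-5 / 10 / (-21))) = 32508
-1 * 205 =-205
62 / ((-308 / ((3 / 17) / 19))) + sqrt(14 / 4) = -93 / 49742 + sqrt(14) / 2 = 1.87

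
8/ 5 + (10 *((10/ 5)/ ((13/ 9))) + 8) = 1524/ 65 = 23.45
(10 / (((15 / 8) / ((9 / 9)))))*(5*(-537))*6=-85920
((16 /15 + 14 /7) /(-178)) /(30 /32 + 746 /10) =-368 /1613481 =-0.00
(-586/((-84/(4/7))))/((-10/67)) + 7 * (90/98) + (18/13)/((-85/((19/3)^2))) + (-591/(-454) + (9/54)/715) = -7962609407/405600195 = -19.63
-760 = -760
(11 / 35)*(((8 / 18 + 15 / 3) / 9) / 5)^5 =443889677 / 54481006265625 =0.00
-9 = -9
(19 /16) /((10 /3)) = 57 /160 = 0.36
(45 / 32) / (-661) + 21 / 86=220161 / 909536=0.24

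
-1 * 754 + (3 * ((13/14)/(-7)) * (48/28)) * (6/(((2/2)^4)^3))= -260026/343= -758.09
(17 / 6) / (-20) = -17 / 120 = -0.14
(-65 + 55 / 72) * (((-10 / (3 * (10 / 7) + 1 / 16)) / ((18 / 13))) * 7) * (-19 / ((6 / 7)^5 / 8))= -4703974673125 / 19171242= -245366.19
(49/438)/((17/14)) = 343/3723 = 0.09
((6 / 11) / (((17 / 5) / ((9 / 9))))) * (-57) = -1710 / 187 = -9.14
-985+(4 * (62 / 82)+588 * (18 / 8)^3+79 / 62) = 116260629 / 20336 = 5716.99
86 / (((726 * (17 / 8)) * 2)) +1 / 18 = 0.08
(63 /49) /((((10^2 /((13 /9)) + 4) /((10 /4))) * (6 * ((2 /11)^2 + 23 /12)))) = 70785 /18865784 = 0.00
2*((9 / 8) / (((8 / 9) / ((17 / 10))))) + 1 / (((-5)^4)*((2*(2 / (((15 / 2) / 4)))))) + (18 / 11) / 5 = 407541 / 88000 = 4.63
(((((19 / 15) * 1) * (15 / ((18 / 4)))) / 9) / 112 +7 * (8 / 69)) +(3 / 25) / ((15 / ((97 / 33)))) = 120398147 / 143451000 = 0.84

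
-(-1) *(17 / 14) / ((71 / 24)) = 204 / 497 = 0.41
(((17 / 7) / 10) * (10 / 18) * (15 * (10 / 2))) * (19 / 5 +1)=340 / 7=48.57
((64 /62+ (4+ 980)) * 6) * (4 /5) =732864 /155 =4728.15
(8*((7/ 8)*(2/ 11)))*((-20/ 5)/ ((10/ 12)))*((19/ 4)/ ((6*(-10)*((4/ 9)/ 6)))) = 3591/ 550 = 6.53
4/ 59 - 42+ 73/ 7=-13011/ 413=-31.50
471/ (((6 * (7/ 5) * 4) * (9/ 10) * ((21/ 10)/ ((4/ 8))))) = 19625/ 5292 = 3.71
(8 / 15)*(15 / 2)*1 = 4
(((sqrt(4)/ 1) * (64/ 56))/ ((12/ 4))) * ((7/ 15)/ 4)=0.09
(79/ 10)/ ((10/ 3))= 237/ 100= 2.37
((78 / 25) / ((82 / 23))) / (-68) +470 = 32758103 / 69700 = 469.99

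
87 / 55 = 1.58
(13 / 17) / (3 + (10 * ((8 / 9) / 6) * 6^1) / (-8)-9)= -117 / 1088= -0.11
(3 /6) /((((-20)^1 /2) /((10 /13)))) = -1 /26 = -0.04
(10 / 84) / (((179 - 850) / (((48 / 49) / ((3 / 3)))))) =-40 / 230153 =-0.00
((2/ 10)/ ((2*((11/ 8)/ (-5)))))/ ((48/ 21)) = -7/ 44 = -0.16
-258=-258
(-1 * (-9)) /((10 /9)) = 81 /10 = 8.10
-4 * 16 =-64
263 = 263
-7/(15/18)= -42/5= -8.40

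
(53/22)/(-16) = -53/352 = -0.15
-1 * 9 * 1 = -9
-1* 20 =-20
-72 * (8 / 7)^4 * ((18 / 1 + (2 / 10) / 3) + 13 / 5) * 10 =-60948480 / 2401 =-25384.62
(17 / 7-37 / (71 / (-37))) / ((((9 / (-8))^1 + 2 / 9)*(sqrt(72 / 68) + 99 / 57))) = -4718384 / 221165 + 479408*sqrt(34) / 221165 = -8.69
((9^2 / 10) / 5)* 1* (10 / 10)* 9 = 729 / 50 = 14.58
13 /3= 4.33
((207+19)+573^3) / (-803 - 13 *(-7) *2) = -188132743 / 621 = -302951.28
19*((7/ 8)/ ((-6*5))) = -133/ 240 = -0.55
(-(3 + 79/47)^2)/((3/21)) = -338800/2209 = -153.37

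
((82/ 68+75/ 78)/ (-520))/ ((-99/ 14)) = 3353/ 5688540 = 0.00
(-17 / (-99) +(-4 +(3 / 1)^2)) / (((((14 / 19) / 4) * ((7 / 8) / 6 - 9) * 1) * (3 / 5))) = -311296 / 58905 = -5.28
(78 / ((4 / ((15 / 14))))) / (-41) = -0.51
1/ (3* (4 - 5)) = -1/ 3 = -0.33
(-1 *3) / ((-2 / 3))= 9 / 2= 4.50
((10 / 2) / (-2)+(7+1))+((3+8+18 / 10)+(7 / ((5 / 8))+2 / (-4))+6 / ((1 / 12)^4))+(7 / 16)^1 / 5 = 9955607 / 80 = 124445.09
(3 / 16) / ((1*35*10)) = 3 / 5600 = 0.00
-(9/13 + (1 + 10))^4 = -18689.64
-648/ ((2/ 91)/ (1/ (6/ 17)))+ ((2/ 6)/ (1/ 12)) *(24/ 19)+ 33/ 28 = -44438901/ 532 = -83531.77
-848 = -848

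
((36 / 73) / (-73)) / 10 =-18 / 26645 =-0.00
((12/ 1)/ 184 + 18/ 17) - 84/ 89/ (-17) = 82095/ 69598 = 1.18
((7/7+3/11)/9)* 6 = 28/33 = 0.85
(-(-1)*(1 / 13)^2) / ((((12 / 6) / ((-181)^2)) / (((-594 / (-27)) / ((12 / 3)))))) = 360371 / 676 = 533.09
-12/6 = -2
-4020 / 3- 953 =-2293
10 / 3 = 3.33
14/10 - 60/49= 43/245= 0.18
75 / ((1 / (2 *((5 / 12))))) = 125 / 2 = 62.50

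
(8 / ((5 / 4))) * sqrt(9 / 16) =24 / 5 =4.80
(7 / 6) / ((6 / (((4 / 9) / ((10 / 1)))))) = 7 / 810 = 0.01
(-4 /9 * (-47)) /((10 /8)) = 752 /45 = 16.71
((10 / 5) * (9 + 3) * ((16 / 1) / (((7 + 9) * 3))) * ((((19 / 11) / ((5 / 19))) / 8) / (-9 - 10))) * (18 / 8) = -171 / 220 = -0.78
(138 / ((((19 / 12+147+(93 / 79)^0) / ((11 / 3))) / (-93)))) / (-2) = 282348 / 1795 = 157.30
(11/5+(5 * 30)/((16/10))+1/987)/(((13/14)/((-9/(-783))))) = 1894073/1594710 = 1.19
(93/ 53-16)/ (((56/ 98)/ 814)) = -2150995/ 106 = -20292.41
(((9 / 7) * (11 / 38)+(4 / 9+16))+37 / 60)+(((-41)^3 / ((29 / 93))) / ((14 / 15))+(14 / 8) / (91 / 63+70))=-26426573282591 / 111602295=-236792.38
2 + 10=12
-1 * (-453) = 453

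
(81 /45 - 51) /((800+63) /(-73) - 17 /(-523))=1565339 /375090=4.17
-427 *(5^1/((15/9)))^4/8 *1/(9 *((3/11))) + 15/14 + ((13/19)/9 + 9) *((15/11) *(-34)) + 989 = -41857051/35112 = -1192.10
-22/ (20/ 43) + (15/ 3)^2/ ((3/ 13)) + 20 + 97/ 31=78271/ 930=84.16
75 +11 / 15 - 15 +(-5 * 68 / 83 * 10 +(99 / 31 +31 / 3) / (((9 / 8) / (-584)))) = -2432244013 / 347355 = -7002.19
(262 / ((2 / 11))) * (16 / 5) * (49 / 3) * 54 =20335392 / 5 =4067078.40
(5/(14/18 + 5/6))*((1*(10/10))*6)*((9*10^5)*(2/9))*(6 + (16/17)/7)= 22845552.01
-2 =-2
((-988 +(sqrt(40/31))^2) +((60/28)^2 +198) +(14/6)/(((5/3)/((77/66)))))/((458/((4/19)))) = -155711/432915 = -0.36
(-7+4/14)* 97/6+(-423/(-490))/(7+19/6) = -9725851/89670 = -108.46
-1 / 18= -0.06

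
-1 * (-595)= 595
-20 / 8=-5 / 2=-2.50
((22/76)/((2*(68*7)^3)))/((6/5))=0.00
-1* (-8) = 8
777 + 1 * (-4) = 773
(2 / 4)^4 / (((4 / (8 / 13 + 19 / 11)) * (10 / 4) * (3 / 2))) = 67 / 6864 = 0.01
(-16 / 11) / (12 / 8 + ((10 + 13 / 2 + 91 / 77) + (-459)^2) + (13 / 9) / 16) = -2304 / 333749231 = -0.00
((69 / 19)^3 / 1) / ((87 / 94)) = 51.75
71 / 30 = 2.37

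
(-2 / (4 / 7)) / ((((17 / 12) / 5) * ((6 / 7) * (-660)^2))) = -49 / 1481040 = -0.00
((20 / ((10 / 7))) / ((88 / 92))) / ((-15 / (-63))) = 3381 / 55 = 61.47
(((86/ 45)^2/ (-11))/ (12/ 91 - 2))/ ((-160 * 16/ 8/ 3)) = -168259/ 100980000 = -0.00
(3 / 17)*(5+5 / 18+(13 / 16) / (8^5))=24903797 / 26738688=0.93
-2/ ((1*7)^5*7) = -2/ 117649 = -0.00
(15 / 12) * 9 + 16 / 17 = 829 / 68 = 12.19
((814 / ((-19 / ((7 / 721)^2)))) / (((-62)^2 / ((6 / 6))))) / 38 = -407 / 14721939556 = -0.00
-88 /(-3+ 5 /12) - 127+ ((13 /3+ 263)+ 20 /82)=665909 /3813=174.64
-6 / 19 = -0.32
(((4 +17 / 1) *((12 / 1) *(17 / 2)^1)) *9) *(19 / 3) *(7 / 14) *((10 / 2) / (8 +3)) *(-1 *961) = -293330835 / 11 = -26666439.55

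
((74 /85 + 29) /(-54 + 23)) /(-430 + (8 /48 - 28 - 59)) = 15234 /8171135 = 0.00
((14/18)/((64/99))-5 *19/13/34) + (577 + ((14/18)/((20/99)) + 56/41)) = 1691011797/2899520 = 583.20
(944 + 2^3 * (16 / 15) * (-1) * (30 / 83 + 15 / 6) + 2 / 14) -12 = 1582165 / 1743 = 907.73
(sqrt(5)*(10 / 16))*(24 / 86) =15*sqrt(5) / 86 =0.39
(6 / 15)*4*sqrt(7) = 8*sqrt(7) / 5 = 4.23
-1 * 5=-5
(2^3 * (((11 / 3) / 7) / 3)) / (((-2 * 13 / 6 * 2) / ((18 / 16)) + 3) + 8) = 264 / 623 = 0.42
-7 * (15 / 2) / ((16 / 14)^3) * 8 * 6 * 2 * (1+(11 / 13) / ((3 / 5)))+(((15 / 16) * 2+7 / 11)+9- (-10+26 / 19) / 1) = -352899691 / 43472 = -8117.86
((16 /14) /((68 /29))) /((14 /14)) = 58 /119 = 0.49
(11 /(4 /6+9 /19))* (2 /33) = 38 /65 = 0.58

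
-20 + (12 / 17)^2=-5636 / 289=-19.50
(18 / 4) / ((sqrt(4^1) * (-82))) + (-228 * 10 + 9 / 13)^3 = -8533216592901621 / 720616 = -11841558601.12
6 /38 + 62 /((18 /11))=6506 /171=38.05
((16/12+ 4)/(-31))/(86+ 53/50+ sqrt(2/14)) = -8125600/4111770653+ 40000 * sqrt(7)/12335311959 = -0.00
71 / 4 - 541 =-2093 / 4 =-523.25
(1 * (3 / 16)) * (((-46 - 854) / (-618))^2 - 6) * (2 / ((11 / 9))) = -555579 / 466796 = -1.19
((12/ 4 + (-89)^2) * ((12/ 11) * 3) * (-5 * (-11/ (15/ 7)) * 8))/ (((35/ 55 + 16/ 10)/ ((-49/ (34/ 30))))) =-71753404800/ 697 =-102946061.41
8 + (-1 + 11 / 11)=8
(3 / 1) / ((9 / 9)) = 3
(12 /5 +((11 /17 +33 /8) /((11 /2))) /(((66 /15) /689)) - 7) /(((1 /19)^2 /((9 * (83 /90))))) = 393311.24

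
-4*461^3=-391888724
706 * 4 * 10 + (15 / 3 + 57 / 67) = 28245.85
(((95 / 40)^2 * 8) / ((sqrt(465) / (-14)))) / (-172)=2527 * sqrt(465) / 319920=0.17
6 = 6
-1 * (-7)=7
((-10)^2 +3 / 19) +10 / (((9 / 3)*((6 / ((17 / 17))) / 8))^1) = 17887 / 171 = 104.60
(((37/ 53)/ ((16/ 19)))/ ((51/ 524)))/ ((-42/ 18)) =-92093/ 25228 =-3.65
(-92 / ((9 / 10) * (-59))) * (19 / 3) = 17480 / 1593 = 10.97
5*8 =40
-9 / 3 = -3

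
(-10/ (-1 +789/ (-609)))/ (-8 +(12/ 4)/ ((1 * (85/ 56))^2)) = -7333375/ 11275336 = -0.65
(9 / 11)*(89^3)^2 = 4472831618649 / 11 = 406621056240.82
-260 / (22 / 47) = -6110 / 11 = -555.45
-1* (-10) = 10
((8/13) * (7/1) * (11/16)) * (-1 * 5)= -385/26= -14.81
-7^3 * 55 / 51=-18865 / 51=-369.90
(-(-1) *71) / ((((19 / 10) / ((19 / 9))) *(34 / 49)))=17395 / 153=113.69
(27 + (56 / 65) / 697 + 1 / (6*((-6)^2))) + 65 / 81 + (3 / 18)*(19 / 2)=862870013 / 29357640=29.39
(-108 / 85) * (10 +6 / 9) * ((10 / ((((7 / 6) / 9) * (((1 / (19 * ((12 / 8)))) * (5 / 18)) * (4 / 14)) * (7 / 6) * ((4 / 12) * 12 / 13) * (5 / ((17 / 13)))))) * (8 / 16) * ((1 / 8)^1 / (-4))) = 747954 / 175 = 4274.02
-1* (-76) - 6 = 70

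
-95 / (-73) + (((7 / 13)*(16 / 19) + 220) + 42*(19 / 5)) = 34381043 / 90155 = 381.35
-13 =-13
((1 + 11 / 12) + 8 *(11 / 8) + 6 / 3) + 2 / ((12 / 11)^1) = 67 / 4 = 16.75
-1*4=-4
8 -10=-2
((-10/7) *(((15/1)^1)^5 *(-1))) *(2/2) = 7593750/7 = 1084821.43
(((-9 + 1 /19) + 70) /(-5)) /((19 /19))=-232 /19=-12.21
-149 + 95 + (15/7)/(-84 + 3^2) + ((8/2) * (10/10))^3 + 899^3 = 726572708.97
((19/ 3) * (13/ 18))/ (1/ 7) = 1729/ 54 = 32.02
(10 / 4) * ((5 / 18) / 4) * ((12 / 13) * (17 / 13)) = 425 / 2028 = 0.21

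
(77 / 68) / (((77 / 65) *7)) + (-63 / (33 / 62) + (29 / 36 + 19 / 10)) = -13609591 / 117810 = -115.52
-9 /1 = -9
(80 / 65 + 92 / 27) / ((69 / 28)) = 45584 / 24219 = 1.88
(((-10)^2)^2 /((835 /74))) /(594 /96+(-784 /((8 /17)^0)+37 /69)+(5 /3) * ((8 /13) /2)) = -2124096000 /1861734203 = -1.14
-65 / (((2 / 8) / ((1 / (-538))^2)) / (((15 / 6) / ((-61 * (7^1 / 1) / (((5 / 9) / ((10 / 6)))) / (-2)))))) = -325 / 92694441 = -0.00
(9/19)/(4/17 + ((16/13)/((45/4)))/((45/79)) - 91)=-0.01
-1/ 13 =-0.08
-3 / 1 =-3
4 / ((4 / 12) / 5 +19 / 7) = 105 / 73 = 1.44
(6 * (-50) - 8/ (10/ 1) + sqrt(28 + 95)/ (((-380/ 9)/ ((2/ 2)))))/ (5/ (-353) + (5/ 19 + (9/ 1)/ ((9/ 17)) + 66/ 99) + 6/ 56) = -847335552/ 50769155 - 66717 * sqrt(123)/ 50769155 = -16.70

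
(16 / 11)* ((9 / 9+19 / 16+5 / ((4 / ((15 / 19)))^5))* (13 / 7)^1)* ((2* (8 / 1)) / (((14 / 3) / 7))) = 216460086765 / 1525276984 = 141.92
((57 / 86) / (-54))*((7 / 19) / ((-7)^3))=1 / 75852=0.00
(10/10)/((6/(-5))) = -5/6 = -0.83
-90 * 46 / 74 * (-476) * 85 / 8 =282946.62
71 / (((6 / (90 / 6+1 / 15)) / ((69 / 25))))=184529 / 375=492.08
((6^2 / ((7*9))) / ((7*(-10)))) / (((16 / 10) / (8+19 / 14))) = -131 / 2744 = -0.05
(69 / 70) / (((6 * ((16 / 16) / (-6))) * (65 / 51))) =-3519 / 4550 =-0.77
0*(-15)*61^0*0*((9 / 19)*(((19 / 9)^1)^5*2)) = 0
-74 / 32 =-37 / 16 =-2.31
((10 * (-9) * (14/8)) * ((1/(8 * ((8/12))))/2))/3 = -315/64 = -4.92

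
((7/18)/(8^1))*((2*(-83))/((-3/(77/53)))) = 3.91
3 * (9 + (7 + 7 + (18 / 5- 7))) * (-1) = -294 / 5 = -58.80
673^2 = 452929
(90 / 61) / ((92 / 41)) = 1845 / 2806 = 0.66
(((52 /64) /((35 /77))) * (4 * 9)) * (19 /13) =1881 /20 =94.05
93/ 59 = 1.58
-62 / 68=-31 / 34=-0.91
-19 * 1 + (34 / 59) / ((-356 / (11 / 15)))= -2993257 / 157530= -19.00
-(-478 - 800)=1278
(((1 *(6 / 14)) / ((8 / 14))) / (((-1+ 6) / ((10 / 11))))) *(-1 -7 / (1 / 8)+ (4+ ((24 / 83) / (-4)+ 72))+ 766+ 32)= 203415 / 1826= 111.40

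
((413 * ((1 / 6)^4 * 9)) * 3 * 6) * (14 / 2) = 2891 / 8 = 361.38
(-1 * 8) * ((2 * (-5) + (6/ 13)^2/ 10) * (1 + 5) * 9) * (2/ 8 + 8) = 30051648/ 845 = 35564.08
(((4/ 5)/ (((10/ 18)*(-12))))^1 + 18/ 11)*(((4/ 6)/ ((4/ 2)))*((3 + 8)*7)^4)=444206609/ 25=17768264.36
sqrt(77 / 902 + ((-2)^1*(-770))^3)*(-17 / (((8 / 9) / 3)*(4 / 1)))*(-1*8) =459*sqrt(24557823136574) / 328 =6934797.36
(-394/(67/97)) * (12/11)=-458616/737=-622.27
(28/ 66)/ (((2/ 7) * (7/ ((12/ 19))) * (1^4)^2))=28/ 209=0.13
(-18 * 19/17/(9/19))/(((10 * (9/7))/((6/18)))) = -2527/2295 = -1.10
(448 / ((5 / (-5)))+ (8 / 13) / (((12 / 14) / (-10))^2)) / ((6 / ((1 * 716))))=-15256528 / 351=-43465.89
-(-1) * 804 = 804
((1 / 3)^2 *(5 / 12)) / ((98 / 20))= 25 / 2646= 0.01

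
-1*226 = -226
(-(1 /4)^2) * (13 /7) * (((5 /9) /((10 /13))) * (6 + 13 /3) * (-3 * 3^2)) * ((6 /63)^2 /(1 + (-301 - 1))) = -5239 /7433496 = -0.00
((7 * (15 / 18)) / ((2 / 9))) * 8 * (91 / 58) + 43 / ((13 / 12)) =139179 / 377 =369.18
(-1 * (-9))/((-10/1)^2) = 9/100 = 0.09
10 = 10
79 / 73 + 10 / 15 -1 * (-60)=13523 / 219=61.75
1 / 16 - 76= -1215 / 16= -75.94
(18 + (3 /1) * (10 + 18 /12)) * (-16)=-840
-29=-29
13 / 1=13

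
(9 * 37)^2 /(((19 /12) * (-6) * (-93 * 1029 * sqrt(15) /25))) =0.79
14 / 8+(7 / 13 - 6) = -193 / 52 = -3.71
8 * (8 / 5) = 64 / 5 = 12.80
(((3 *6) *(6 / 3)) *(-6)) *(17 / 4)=-918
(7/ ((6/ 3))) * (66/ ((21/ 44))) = 484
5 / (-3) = -5 / 3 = -1.67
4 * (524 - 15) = 2036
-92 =-92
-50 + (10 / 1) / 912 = -22795 / 456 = -49.99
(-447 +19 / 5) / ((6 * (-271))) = 1108 / 4065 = 0.27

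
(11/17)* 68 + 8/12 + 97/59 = 8197/177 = 46.31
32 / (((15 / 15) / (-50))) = -1600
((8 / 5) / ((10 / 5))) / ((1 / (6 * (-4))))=-96 / 5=-19.20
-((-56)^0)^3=-1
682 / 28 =341 / 14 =24.36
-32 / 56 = -4 / 7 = -0.57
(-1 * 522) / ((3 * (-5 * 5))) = 174 / 25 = 6.96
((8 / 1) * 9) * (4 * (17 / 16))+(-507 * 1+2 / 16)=-1607 / 8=-200.88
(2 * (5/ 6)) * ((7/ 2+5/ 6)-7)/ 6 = -20/ 27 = -0.74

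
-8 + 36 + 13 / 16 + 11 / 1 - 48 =-131 / 16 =-8.19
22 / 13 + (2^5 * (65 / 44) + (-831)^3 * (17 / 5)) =-1395044365311 / 715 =-1951111000.43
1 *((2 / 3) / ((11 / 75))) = 4.55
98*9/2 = 441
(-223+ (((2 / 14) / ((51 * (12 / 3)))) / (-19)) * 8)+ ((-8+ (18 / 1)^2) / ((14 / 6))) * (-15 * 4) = -56629331 / 6783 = -8348.71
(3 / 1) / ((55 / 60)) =36 / 11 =3.27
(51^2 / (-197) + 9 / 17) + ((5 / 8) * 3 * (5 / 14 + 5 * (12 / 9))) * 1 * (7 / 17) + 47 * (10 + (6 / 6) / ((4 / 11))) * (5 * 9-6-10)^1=930807619 / 53584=17371.00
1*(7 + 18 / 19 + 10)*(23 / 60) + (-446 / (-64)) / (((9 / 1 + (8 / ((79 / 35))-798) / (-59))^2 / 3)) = 6.92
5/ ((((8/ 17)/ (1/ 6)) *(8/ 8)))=85/ 48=1.77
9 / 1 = 9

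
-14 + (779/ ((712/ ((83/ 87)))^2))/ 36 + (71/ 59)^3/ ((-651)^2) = -18702652250773644670919/ 1335907831734993758976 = -14.00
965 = 965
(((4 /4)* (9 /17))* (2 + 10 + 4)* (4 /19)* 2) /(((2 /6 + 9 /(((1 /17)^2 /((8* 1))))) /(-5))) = -3456 /4032655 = -0.00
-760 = -760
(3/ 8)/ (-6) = -1/ 16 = -0.06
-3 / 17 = -0.18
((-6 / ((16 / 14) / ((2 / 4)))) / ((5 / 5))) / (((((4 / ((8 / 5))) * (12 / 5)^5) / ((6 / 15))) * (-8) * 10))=175 / 2654208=0.00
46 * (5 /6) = 38.33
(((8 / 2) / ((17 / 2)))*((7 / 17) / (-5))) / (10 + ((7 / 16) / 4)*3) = -3584 / 955145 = -0.00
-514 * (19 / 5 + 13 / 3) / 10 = -31354 / 75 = -418.05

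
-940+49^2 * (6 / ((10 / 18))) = 124954 / 5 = 24990.80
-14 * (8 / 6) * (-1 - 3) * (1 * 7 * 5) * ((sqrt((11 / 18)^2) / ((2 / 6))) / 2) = 2395.56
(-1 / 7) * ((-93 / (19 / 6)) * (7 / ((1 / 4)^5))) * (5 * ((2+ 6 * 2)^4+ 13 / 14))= 768289397760 / 133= 5776612013.23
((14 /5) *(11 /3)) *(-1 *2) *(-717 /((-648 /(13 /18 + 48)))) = -16139431 /14580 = -1106.96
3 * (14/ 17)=42/ 17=2.47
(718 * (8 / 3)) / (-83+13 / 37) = -106264 / 4587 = -23.17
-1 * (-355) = 355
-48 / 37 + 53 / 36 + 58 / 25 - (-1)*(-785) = -26057419 / 33300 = -782.51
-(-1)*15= 15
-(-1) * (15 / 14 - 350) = -4885 / 14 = -348.93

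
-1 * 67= -67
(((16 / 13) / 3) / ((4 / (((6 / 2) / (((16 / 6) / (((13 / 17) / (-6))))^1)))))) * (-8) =2 / 17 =0.12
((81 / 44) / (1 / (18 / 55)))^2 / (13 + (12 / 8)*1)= 0.03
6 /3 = 2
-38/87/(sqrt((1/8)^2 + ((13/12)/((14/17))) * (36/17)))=-304 * sqrt(8785)/109185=-0.26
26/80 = 13/40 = 0.32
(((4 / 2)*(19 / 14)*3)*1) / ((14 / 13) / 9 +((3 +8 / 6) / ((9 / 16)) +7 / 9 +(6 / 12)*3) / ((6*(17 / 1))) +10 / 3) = 4081428 / 1779785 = 2.29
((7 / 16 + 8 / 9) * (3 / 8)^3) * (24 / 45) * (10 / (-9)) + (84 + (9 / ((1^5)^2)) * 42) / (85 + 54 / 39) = 27461155 / 5174784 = 5.31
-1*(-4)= 4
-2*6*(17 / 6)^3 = -4913 / 18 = -272.94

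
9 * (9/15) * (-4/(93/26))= -936/155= -6.04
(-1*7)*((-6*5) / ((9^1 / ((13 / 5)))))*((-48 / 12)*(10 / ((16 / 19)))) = -8645 / 3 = -2881.67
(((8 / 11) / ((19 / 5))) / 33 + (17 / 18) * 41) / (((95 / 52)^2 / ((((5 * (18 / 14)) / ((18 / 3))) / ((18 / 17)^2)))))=11182098109 / 1008375885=11.09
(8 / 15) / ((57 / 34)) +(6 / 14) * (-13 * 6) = -198166 / 5985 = -33.11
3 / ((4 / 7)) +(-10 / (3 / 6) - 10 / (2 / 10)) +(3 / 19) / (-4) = -1231 / 19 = -64.79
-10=-10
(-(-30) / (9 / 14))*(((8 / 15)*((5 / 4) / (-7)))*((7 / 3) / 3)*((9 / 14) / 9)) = -20 / 81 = -0.25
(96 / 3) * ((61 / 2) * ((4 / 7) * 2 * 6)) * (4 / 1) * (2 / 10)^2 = 1070.81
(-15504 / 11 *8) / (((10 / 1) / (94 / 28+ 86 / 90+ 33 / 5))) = -258400 / 21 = -12304.76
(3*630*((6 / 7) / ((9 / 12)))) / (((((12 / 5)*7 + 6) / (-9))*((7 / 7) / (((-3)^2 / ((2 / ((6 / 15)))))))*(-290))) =2916 / 551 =5.29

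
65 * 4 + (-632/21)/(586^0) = 229.90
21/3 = 7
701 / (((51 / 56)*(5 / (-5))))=-39256 / 51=-769.73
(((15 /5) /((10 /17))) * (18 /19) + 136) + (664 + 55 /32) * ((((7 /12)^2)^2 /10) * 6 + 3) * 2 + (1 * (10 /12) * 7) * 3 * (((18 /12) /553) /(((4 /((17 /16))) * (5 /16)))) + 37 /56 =181973879835 /43036672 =4228.34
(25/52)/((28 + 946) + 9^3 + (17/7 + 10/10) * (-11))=175/606164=0.00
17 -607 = -590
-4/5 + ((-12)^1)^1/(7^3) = -1432/1715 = -0.83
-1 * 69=-69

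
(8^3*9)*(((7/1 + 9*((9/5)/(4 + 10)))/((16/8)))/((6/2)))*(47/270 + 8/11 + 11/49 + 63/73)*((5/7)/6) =386067790688/260280405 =1483.28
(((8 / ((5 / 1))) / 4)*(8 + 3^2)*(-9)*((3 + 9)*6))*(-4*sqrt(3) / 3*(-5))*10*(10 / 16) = -183600*sqrt(3) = -318004.53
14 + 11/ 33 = 43/ 3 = 14.33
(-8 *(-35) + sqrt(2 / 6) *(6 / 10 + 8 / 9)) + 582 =67 *sqrt(3) / 135 + 862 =862.86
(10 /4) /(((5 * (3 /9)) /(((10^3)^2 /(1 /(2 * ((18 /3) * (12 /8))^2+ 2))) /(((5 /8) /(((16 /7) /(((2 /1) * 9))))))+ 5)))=2099200315 /42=49980959.88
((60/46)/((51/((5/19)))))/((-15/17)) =-10/1311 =-0.01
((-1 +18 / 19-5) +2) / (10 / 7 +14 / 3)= -609 / 1216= -0.50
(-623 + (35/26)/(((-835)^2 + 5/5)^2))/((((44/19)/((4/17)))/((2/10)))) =-13600956704434477/1074334250117960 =-12.66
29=29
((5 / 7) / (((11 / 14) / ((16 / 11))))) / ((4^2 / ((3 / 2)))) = 0.12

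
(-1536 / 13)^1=-1536 / 13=-118.15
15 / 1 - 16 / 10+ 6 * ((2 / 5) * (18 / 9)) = 91 / 5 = 18.20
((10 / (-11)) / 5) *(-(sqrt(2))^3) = 4 *sqrt(2) / 11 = 0.51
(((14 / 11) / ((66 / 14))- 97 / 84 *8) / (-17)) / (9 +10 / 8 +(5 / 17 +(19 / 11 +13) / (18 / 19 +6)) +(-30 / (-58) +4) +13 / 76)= 8370792 / 275340205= 0.03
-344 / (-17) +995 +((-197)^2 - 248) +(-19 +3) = 672524 / 17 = 39560.24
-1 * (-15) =15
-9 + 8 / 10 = -41 / 5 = -8.20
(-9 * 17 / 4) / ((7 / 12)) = -459 / 7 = -65.57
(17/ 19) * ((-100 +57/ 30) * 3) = -50031/ 190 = -263.32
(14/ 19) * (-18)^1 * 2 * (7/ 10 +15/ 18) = -3864/ 95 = -40.67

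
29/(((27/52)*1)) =1508/27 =55.85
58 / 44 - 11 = -9.68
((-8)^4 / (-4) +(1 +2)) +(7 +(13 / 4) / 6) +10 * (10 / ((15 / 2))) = -8001 / 8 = -1000.12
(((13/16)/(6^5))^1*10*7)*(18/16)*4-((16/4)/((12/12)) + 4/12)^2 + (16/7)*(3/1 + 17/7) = -4292329/677376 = -6.34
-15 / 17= -0.88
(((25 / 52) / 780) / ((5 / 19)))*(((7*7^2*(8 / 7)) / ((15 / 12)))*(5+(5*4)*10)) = 76342 / 507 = 150.58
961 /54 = 17.80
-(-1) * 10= 10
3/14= 0.21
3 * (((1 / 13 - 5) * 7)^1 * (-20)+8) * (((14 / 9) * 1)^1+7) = 697928 / 39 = 17895.59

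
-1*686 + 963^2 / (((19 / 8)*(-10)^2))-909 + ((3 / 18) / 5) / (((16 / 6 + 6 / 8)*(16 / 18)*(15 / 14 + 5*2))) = 2788862443 / 1207450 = 2309.71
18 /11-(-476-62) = 5936 /11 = 539.64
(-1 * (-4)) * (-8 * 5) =-160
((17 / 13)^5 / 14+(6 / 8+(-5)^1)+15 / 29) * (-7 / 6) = 4.04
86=86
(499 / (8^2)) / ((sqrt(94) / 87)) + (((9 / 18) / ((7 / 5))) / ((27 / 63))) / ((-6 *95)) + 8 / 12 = 70.63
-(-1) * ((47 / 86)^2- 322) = -2379303 / 7396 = -321.70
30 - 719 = -689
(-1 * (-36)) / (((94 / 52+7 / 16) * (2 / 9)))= 33696 / 467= 72.15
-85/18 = -4.72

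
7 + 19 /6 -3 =43 /6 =7.17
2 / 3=0.67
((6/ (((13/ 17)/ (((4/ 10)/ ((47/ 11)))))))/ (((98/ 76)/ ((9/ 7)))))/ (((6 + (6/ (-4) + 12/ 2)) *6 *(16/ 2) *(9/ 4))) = 14212/ 22005165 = 0.00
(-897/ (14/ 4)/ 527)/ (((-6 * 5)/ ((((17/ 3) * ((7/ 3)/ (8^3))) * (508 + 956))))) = 18239/ 29760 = 0.61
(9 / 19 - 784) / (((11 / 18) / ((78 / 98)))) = -10450674 / 10241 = -1020.47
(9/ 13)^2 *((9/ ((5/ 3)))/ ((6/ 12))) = 4374/ 845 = 5.18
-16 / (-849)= 16 / 849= 0.02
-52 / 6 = -26 / 3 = -8.67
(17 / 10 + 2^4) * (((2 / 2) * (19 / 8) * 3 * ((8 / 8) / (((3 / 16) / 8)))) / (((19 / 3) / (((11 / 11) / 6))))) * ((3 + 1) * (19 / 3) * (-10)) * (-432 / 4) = 3874176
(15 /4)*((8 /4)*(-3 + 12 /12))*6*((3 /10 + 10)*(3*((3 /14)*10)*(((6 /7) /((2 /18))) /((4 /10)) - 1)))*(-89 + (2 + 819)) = -3908528640 /49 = -79765890.61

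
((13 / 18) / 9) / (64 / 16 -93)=-13 / 14418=-0.00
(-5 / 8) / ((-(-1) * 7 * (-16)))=5 / 896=0.01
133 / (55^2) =133 / 3025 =0.04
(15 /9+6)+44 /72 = 149 /18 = 8.28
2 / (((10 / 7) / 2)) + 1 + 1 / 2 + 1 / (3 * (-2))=62 / 15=4.13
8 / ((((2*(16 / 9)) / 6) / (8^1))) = 108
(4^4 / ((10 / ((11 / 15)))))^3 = 2791309312 / 421875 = 6616.44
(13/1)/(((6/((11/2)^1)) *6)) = 143/72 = 1.99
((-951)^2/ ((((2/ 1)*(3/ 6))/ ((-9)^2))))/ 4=73256481/ 4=18314120.25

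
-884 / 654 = -442 / 327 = -1.35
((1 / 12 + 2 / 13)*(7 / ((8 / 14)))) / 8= 1813 / 4992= 0.36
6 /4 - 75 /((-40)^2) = 93 /64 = 1.45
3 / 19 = 0.16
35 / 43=0.81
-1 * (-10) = 10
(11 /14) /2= 11 /28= 0.39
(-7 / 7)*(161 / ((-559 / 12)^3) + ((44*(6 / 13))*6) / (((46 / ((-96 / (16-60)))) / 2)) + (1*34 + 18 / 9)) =-191063233476 / 4017568217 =-47.56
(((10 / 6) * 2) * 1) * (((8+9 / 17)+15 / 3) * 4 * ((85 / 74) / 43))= 23000 / 4773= 4.82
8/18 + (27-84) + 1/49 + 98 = 18286/441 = 41.46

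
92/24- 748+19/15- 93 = -8359/10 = -835.90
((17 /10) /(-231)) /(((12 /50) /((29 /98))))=-2465 /271656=-0.01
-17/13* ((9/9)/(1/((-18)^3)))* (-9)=-892296/13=-68638.15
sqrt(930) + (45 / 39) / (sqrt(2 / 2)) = 15 / 13 + sqrt(930) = 31.65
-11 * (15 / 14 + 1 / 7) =-187 / 14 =-13.36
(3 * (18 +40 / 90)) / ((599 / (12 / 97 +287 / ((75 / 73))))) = 337502402 / 13073175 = 25.82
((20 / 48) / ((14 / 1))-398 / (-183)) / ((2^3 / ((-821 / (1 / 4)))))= -6182951 / 6832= -905.00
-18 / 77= -0.23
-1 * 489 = -489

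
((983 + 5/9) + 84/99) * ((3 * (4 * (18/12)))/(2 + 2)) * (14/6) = 341096/33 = 10336.24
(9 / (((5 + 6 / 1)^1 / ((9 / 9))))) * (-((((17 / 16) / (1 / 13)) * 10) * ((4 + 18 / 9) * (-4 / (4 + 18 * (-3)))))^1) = -5967 / 110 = -54.25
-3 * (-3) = 9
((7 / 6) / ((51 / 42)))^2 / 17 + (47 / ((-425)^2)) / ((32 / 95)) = 9740629 / 176868000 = 0.06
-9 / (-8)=1.12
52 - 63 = -11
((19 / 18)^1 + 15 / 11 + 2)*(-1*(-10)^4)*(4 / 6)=-8750000 / 297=-29461.28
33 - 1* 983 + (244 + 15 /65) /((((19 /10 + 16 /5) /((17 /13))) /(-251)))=-8450900 /507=-16668.44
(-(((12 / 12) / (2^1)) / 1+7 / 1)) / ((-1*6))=5 / 4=1.25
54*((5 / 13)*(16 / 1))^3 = 27648000 / 2197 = 12584.43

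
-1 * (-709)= 709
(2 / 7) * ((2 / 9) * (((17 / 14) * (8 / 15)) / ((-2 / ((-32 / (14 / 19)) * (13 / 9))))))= 537472 / 416745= 1.29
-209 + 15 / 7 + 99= -755 / 7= -107.86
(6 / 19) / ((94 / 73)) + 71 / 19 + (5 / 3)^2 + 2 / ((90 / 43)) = 103348 / 13395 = 7.72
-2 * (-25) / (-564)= -25 / 282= -0.09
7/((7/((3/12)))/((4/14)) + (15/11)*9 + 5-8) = 77/1180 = 0.07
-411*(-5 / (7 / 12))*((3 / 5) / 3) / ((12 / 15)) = 6165 / 7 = 880.71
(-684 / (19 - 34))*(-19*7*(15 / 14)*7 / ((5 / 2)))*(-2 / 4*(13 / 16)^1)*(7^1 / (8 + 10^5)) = 229957 / 444480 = 0.52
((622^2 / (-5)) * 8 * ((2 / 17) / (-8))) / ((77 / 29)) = 22439272 / 6545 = 3428.46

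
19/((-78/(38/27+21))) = -11495/2106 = -5.46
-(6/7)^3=-216/343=-0.63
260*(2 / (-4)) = -130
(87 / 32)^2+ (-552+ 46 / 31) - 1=-17272689 / 31744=-544.12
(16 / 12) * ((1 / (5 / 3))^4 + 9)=7608 / 625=12.17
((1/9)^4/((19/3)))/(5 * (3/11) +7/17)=187/13795596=0.00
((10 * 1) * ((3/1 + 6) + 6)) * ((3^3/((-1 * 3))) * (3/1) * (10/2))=-20250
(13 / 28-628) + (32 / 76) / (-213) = -71110061 / 113316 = -627.54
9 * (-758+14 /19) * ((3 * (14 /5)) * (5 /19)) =-5438664 /361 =-15065.55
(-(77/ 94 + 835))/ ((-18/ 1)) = 26189/ 564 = 46.43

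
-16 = -16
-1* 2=-2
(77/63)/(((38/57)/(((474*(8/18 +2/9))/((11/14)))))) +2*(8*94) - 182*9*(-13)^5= 1824540526/3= 608180175.33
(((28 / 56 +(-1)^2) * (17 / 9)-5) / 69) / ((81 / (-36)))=26 / 1863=0.01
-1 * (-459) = 459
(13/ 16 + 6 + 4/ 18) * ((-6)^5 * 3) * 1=-164106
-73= -73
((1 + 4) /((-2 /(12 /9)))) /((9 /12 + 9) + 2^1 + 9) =-40 /249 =-0.16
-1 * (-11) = 11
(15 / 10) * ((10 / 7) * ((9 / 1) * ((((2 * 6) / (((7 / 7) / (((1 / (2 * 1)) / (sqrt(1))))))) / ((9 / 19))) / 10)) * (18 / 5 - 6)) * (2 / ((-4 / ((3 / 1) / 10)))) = 8.79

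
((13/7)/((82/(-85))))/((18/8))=-0.86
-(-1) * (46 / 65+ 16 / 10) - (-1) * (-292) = -289.69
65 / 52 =5 / 4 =1.25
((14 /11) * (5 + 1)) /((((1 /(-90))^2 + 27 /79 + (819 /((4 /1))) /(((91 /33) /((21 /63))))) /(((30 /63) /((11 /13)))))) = 20796750 /121425799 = 0.17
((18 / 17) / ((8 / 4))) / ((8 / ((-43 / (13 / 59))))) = -12.91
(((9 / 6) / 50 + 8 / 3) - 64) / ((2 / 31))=-570121 / 600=-950.20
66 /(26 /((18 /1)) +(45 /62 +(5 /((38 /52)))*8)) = 699732 /603329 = 1.16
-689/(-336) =689/336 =2.05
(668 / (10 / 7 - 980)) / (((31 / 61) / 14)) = -1996652 / 106175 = -18.81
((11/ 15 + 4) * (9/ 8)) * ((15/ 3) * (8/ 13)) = 213/ 13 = 16.38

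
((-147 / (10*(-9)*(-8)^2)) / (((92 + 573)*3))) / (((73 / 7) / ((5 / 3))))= 49 / 23967360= 0.00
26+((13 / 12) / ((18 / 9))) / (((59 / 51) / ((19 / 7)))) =90103 / 3304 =27.27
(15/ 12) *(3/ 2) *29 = 435/ 8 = 54.38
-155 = -155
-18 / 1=-18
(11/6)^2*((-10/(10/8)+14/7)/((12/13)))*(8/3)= -58.26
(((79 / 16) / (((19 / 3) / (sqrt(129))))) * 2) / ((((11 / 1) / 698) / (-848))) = -17535156 * sqrt(129) / 209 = -952923.86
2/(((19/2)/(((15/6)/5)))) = 2/19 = 0.11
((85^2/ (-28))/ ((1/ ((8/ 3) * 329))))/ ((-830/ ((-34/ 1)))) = -2309110/ 249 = -9273.53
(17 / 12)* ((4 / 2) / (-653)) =-17 / 3918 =-0.00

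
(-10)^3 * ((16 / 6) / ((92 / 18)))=-12000 / 23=-521.74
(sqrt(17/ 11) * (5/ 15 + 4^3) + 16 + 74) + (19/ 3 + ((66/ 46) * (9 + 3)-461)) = -23974/ 69 + 193 * sqrt(187)/ 33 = -267.47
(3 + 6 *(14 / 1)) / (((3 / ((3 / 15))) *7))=29 / 35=0.83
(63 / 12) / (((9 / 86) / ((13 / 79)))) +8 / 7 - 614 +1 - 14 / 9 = -6023737 / 9954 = -605.16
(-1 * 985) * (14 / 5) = -2758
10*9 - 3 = 87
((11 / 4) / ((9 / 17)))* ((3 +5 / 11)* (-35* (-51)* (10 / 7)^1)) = 137275 / 3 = 45758.33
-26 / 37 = -0.70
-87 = -87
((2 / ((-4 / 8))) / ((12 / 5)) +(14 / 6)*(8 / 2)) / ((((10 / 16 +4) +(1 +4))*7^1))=184 / 1617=0.11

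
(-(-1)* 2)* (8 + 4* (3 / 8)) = 19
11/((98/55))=605/98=6.17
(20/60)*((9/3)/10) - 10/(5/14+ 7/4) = -2741/590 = -4.65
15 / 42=5 / 14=0.36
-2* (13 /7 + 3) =-68 /7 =-9.71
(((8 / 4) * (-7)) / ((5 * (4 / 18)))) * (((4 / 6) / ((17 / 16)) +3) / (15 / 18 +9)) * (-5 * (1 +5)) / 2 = 69930 / 1003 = 69.72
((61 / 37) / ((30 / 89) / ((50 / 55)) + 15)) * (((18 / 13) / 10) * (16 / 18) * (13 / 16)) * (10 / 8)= 5429 / 404928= 0.01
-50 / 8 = -25 / 4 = -6.25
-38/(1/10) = -380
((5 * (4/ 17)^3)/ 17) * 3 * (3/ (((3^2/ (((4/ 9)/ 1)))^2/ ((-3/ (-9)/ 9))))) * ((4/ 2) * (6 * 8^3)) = 10485760/ 547981281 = 0.02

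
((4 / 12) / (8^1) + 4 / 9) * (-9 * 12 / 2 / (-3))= 35 / 4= 8.75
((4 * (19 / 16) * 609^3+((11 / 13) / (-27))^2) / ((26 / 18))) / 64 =528712662547735 / 45556992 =11605521.77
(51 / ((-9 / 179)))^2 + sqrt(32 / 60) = 2* sqrt(30) / 15 + 9259849 / 9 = 1028872.84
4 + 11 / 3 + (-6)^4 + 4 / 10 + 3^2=19696 / 15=1313.07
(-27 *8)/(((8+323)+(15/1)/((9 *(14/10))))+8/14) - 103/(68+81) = -348907/260303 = -1.34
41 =41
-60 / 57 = -20 / 19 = -1.05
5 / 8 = 0.62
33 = 33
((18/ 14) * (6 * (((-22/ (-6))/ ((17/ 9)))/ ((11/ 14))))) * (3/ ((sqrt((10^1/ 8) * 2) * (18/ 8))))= 432 * sqrt(10)/ 85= 16.07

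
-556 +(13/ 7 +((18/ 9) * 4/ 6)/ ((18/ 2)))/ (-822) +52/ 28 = -86090905/ 155358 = -554.15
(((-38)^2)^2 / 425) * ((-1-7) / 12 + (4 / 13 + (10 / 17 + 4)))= 5846721344 / 281775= 20749.61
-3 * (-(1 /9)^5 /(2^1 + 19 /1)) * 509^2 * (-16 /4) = -1036324 /413343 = -2.51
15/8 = 1.88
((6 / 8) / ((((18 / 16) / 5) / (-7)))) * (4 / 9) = -280 / 27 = -10.37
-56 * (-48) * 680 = 1827840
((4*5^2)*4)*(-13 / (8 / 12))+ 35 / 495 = -772193 / 99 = -7799.93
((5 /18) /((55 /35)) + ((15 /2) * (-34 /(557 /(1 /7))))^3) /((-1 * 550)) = -414257049443 /1290974253404220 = -0.00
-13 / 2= -6.50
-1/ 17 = -0.06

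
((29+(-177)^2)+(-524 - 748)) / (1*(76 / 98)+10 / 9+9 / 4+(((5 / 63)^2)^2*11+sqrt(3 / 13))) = 6424565543673505150104 / 871515984341279989 - 119456236882058188896*sqrt(39) / 871515984341279989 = 6515.73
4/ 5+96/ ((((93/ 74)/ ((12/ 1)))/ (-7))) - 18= -997226/ 155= -6433.72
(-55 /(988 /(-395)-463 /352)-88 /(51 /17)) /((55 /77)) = -20.89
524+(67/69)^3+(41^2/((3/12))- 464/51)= 7239.82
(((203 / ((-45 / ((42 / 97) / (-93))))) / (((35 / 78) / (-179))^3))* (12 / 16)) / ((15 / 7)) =-4384987844484 / 9396875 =-466643.20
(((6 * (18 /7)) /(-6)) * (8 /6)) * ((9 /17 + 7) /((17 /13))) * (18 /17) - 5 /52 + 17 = -7150407 /1788332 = -4.00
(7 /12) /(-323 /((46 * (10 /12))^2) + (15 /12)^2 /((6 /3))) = 105800 /101829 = 1.04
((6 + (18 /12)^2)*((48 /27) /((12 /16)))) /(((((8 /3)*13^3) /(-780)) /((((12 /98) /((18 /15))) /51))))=-2200 /422331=-0.01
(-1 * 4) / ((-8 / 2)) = 1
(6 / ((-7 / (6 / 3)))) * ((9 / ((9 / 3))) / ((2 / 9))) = -162 / 7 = -23.14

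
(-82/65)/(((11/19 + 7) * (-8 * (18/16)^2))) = 779/47385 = 0.02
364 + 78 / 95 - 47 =30193 / 95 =317.82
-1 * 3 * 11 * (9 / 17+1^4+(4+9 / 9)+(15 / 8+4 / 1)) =-55671 / 136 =-409.35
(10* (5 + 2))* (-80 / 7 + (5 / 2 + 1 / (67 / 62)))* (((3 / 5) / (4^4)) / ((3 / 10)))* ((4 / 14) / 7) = -37535 / 210112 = -0.18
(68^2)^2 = 21381376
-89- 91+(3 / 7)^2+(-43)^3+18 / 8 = -15618175 / 196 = -79684.57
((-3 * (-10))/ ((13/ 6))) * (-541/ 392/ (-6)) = 8115/ 2548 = 3.18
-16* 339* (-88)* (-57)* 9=-244861056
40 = 40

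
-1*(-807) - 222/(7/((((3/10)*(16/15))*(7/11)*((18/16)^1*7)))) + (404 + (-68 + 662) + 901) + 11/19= 13876141/5225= 2655.72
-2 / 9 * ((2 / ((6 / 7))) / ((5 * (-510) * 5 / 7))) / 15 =49 / 2581875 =0.00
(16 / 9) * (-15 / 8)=-10 / 3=-3.33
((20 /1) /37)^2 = 400 /1369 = 0.29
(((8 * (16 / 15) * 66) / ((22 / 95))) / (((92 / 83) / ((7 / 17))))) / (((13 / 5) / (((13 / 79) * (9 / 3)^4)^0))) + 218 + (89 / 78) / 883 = 15228256331 / 26929734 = 565.48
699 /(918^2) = 0.00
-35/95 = -7/19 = -0.37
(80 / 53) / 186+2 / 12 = 1723 / 9858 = 0.17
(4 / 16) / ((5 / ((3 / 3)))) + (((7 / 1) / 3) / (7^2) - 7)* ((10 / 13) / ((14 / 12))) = -57763 / 12740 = -4.53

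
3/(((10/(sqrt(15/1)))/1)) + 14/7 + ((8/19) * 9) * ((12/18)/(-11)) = 3 * sqrt(15)/10 + 370/209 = 2.93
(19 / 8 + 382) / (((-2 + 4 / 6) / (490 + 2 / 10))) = -4522095 / 32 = -141315.47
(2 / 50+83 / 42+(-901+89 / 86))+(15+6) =-19797122 / 22575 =-876.95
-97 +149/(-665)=-64654/665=-97.22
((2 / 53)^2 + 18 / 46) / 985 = 25373 / 63637895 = 0.00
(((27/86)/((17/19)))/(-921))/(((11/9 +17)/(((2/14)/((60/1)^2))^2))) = -0.00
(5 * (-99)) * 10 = -4950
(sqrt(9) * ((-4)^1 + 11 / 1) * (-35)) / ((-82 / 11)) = 8085 / 82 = 98.60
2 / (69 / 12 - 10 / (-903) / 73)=527352 / 1516177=0.35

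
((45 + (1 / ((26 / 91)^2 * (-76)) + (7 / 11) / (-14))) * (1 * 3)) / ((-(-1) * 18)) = 149789 / 20064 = 7.47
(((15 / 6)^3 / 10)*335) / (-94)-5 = -10.57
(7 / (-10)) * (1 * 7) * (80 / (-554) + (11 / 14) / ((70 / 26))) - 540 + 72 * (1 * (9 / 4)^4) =289090237 / 221600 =1304.56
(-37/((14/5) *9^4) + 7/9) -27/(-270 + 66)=2836081/3123036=0.91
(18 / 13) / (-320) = -9 / 2080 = -0.00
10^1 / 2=5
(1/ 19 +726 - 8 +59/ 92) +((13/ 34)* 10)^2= 370449353/ 505172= 733.31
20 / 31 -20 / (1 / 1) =-600 / 31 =-19.35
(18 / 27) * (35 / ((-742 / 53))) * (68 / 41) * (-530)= 1465.04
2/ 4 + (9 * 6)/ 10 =59/ 10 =5.90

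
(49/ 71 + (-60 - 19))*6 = -33360/ 71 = -469.86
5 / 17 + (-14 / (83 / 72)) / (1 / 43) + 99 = -596744 / 1411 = -422.92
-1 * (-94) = 94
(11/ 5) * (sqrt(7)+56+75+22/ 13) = 11 * sqrt(7)/ 5+3795/ 13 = 297.74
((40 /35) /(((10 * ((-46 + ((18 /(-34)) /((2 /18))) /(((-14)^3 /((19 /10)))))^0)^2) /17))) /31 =68 /1085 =0.06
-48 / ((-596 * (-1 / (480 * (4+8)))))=-69120 / 149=-463.89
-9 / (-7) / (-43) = -9 / 301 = -0.03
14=14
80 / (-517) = -80 / 517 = -0.15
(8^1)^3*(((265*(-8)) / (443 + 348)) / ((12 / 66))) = -5969920 / 791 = -7547.31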